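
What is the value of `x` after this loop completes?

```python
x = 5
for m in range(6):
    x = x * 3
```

Multiply by 3, 6 times: 5 * 3^6 = 3645
`x` takes the values: 5 → 15 → 45 → 135 → 405 → 1215 → 3645

Answer: 3645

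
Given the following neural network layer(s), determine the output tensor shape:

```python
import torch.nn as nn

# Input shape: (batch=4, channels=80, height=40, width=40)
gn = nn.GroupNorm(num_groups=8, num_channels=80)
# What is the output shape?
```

Input: (4, 80, 40, 40) -> Output: (4, 80, 40, 40)

Answer: (4, 80, 40, 40)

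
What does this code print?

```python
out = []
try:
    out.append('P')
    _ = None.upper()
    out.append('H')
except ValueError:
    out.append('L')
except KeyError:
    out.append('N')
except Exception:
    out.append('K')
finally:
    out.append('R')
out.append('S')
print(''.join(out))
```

Execution trace: 'P' (try body) → 'K' (except Exception) → 'R' (finally) → 'S' (after the try/except). Output: PKRS

Answer: PKRS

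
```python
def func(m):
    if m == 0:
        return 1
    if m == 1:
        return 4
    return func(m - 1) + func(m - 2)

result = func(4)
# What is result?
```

Build up from base cases: func(0)=1, func(1)=4, func(2)=5, func(3)=9, func(4)=14

Answer: 14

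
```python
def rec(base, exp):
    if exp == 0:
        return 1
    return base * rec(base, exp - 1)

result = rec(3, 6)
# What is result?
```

rec(3, 6) = 3 * 3 * 3 * 3 * 3 * 3 = 729

Answer: 729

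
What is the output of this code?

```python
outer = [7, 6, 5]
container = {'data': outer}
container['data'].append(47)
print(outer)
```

Key concept: dict holds reference to list.
Step by step:
`outer = [7, 6, 5]` → outer = [7, 6, 5]
`container = {'data': outer}` → container = {'data': [7, 6, 5]}
`container['data'].append(47)` → outer = [7, 6, 5, 47]; container = {'data': [7, 6, 5, 47]}
`print(outer)` → prints [7, 6, 5, 47]

Answer: [7, 6, 5, 47]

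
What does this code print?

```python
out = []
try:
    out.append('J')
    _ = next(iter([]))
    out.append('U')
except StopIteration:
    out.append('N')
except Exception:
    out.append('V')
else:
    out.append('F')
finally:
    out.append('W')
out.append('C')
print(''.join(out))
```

Execution trace: 'J' (try body) → 'N' (except StopIteration) → 'W' (finally) → 'C' (after the try/except). Output: JNWC

Answer: JNWC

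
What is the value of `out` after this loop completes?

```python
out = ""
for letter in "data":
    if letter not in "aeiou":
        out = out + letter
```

Remove vowels from 'data'
`out` takes the values: "" → "d" → "dt"

Answer: "dt"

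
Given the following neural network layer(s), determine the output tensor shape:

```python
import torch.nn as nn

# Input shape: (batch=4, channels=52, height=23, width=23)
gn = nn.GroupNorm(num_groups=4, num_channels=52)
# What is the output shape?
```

Input: (4, 52, 23, 23) -> Output: (4, 52, 23, 23)

Answer: (4, 52, 23, 23)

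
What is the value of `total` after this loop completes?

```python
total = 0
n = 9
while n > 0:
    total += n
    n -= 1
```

Sum 9 down to 1
`total` takes the values: 0 → 9 → 17 → 24 → 30 → 35 → 39 → 42 → 44 → 45

Answer: 45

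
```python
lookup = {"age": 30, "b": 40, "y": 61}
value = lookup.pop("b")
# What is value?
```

Trace:
`lookup = {"age": 30, "b": 40, "y": 61}` → lookup = {'age': 30, 'b': 40, 'y': 61}
`value = lookup.pop("b")` → lookup = {'age': 30, 'y': 61}; value = 40
So value = 40

Answer: 40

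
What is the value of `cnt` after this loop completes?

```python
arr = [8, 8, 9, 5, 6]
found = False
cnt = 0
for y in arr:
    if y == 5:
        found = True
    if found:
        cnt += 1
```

Count elements after first 5 in [8, 8, 9, 5, 6]
`cnt` takes the values: 0 → 1 → 2

Answer: 2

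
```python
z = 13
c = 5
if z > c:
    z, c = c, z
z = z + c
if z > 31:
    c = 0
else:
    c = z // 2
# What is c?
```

Trace:
`z = 13` → z = 13
`c = 5` → c = 5
`if z > c: ...` → z > c is True → z = 5; c = 13
`z = z + c` → z = 18
`if z > 31: ...` → z > 31 is False, take else branch → c = 9
So c = 9

Answer: 9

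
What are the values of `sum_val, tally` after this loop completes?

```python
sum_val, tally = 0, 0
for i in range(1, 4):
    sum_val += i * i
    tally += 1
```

Sum of squares and count
`sum_val, tally` takes the values: (0, 0) → (1, 0) → (1, 1) → (5, 1) → (5, 2) → (14, 2) → (14, 3)

Answer: 14, 3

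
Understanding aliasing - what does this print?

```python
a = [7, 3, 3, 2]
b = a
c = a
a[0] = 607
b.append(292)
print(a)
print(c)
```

Key concept: multiple aliases.
Step by step:
`a = [7, 3, 3, 2]` → a = [7, 3, 3, 2]
`b = a` → b = [7, 3, 3, 2] (same object as a)
`c = a` → c = [7, 3, 3, 2] (same object as a, b)
`a[0] = 607` → a = [607, 3, 3, 2] (same object as b, c); b = [607, 3, 3, 2] (same object as a, c); c = [607, 3, 3, 2] (same object as a, b)
`b.append(292)` → a = [607, 3, 3, 2, 292] (same object as b, c); b = [607, 3, 3, 2, 292] (same object as a, c); c = [607, 3, 3, 2, 292] (same object as a, b)
`print(a)` → prints [607, 3, 3, 2, 292]
`print(c)` → prints [607, 3, 3, 2, 292]

Answer:
[607, 3, 3, 2, 292]
[607, 3, 3, 2, 292]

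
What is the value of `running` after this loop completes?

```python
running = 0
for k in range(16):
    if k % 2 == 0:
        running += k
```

Sum of even numbers 0 to 15
`running` takes the values: 0 → 2 → 6 → 12 → 20 → 30 → 42 → 56

Answer: 56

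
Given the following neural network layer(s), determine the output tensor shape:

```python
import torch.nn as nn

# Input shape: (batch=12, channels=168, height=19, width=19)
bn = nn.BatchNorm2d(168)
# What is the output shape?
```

Input: (12, 168, 19, 19) -> Output: (12, 168, 19, 19)

Answer: (12, 168, 19, 19)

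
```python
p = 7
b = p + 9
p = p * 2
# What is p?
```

Trace:
`p = 7` → p = 7
`b = p + 9` → b = 16
`p = p * 2` → p = 14
So p = 14

Answer: 14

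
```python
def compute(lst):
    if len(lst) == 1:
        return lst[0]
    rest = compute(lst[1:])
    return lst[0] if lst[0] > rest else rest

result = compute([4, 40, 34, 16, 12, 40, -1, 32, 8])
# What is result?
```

Recursive max over [4, 40, 34, 16, 12, 40, -1, 32, 8] = 40

Answer: 40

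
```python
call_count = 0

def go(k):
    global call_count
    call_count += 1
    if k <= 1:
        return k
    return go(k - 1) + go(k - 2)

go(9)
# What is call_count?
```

Calls(k) = 1 + Calls(k-1) + Calls(k-2); Calls(0)=Calls(1)=1. For k=9 this gives 109.

Answer: 109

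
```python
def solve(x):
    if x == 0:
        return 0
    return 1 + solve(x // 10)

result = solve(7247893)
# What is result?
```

Count of digits of 7247893: 7

Answer: 7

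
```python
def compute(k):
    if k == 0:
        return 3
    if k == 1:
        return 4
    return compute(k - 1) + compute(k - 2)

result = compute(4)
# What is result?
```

Build up from base cases: compute(0)=3, compute(1)=4, compute(2)=7, compute(3)=11, compute(4)=18

Answer: 18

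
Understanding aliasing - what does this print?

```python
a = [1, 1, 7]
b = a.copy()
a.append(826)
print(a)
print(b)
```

Key concept: list.copy() creates independent copy.
Step by step:
`a = [1, 1, 7]` → a = [1, 1, 7]
`b = a.copy()` → b = [1, 1, 7]
`a.append(826)` → a = [1, 1, 7, 826]
`print(a)` → prints [1, 1, 7, 826]
`print(b)` → prints [1, 1, 7]

Answer:
[1, 1, 7, 826]
[1, 1, 7]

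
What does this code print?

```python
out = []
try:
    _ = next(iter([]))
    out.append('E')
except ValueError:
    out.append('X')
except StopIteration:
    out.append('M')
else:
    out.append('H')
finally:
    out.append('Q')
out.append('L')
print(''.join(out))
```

Execution trace: 'M' (except StopIteration) → 'Q' (finally) → 'L' (after the try/except). Output: MQL

Answer: MQL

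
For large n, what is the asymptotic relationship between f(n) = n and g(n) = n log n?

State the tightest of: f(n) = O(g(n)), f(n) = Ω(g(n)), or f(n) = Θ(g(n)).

n vs n log n: f(n) = O(g(n)) but not Ω(g(n)) — n log n grows strictly faster than n.

Answer: f(n) = O(g(n)) but not Ω(g(n)) — n log n grows strictly faster than n.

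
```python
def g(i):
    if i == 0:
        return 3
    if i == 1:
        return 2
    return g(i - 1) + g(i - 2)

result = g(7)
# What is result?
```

Build up from base cases: g(0)=3, g(1)=2, g(2)=5, g(3)=7, g(4)=12, g(5)=19, g(6)=31, ..., g(7)=50

Answer: 50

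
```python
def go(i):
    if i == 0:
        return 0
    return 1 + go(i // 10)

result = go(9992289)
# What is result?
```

Count of digits of 9992289: 7

Answer: 7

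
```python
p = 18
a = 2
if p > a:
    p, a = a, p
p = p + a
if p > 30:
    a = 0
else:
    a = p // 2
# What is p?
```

Trace:
`p = 18` → p = 18
`a = 2` → a = 2
`if p > a: ...` → p > a is True → p = 2; a = 18
`p = p + a` → p = 20
`if p > 30: ...` → p > 30 is False, take else branch → a = 10
So p = 20

Answer: 20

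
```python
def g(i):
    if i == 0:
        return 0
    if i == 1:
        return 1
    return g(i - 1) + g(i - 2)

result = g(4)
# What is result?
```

Build up from base cases: g(0)=0, g(1)=1, g(2)=1, g(3)=2, g(4)=3

Answer: 3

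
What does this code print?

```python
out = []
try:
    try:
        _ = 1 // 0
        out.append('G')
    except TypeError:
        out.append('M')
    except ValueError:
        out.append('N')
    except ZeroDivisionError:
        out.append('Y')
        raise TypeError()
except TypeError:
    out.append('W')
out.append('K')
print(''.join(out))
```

Execution trace: 'Y' (inner except ZeroDivisionError) → 'W' (outer except TypeError) → 'K' (after the try/except). Output: YWK

Answer: YWK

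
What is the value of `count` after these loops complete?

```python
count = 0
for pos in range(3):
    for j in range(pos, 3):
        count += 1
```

Upper triangle: 3 + 2 + ... + 1
`count` takes the values: 0 → 1 → 2 → 3 → 4 → 5 → 6

Answer: 6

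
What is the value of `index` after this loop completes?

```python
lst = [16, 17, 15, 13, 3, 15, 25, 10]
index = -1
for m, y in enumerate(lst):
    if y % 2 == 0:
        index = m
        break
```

First even number index in [16, 17, 15, 13, 3, 15, 25, 10]
`index` takes the values: -1 → 0

Answer: 0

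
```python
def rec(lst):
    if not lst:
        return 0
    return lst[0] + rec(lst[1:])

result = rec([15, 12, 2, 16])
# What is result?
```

15 + 12 + 2 + 16 + 0 = 45

Answer: 45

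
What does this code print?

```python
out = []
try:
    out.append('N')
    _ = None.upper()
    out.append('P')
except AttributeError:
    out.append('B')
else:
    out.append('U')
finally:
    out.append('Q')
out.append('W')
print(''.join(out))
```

Execution trace: 'N' (try body) → 'B' (except AttributeError) → 'Q' (finally) → 'W' (after the try/except). Output: NBQW

Answer: NBQW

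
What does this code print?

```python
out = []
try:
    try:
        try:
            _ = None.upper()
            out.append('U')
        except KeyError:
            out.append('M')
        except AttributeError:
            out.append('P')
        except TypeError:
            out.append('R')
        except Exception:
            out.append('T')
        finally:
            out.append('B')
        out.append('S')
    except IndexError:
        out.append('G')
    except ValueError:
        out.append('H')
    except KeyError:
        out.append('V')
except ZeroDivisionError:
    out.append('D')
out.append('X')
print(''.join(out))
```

Execution trace: 'P' (inner except AttributeError) → 'B' (inner finally) → 'S' (try body, no exception) → 'X' (after the try/except). Output: PBSX

Answer: PBSX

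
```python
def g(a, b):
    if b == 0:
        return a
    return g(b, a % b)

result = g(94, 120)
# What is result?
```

g(94, 120) -> g(120, 94) -> g(94, 26) -> g(26, 16) -> g(16, 10) -> g(10, 6) -> g(6, 4) -> g(4, 2) -> g(2, 0) -> 2

Answer: 2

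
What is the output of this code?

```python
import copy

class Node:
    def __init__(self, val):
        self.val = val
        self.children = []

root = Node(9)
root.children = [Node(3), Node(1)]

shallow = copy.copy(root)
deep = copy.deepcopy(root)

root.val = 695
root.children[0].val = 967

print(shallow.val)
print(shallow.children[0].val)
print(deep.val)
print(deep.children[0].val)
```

Key concept: deep copy with custom objects.
Step by step:
`root = Node(9)` → root = Node(val=9, children=[])
`root.children = [Node(3), Node(1)]` → root = Node(val=9, children=[Node(val=3, children=[]), Node(val=1, children=[])])
`shallow = copy.copy(root)` → shallow = Node(val=9, children=[Node(val=3, children=[]), Node(val=1, children=[])])
`deep = copy.deepcopy(root)` → deep = Node(val=9, children=[Node(val=3, children=[]), Node(val=1, children=[])])
`root.val = 695` → root = Node(val=695, children=[Node(val=3, children=[]), Node(val=1, children=[])])
`root.children[0].val = 967` → root = Node(val=695, children=[Node(val=967, children=[]), Node(val=1, children=[])]); shallow = Node(val=9, children=[Node(val=967, children=[]), Node(val=1, children=[])])
`print(shallow.val)` → prints 9
`print(shallow.children[0].val)` → prints 967
`print(deep.val)` → prints 9
`print(deep.children[0].val)` → prints 3

Answer:
9
967
9
3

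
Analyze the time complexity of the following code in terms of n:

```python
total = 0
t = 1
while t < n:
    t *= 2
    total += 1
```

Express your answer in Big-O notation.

Each loop level contributes: log n. Multiplying the contributions gives O(log n).

Answer: O(log n)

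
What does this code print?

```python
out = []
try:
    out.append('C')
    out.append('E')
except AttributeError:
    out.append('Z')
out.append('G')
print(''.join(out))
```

Execution trace: 'C' (try body) → 'E' (try body, no exception) → 'G' (after the try/except). Output: CEG

Answer: CEG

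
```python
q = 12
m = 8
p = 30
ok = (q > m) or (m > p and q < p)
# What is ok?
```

Trace:
`q = 12` → q = 12
`m = 8` → m = 8
`p = 30` → p = 30
`ok = (q > m) or (m > p and q < p)` → ok = True
So ok = True

Answer: True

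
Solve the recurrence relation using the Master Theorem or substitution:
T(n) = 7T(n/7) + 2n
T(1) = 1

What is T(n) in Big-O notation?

By Master Theorem: a=7, b=7, f(n)=2n. Since log_7(7) = 1 and f(n) = Θ(n^1), Case 2 applies. T(n) = O(n log n).

Answer: O(n log n)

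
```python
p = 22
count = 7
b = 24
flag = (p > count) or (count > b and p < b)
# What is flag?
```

Trace:
`p = 22` → p = 22
`count = 7` → count = 7
`b = 24` → b = 24
`flag = (p > count) or (count > b and p < b)` → flag = True
So flag = True

Answer: True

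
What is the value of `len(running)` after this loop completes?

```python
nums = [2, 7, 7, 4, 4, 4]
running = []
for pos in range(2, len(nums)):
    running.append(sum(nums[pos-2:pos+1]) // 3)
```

Number of 3-element averages
`running` takes the values: [] → [5] → [5, 6] → [5, 6, 5] → [5, 6, 5, 4]
So `len(running)` = 4

Answer: 4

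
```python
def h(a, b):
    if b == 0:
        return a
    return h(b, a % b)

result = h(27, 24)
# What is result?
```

h(27, 24) -> h(24, 3) -> h(3, 0) -> 3

Answer: 3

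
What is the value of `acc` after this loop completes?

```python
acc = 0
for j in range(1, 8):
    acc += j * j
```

Sum of squares 1² to 7² = 140
`acc` takes the values: 0 → 1 → 5 → 14 → 30 → 55 → 91 → 140

Answer: 140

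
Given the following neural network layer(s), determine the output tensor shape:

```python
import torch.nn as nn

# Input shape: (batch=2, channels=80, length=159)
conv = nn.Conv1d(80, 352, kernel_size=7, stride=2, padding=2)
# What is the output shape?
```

Input: (2, 80, 159) -> Output: (2, 352, 79)

Answer: (2, 352, 79)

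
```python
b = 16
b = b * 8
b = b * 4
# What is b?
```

Trace:
`b = 16` → b = 16
`b = b * 8` → b = 128
`b = b * 4` → b = 512
So b = 512

Answer: 512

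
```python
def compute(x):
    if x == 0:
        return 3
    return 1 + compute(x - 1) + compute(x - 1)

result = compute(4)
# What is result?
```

compute(x) = 1 + 2·compute(x-1), compute(0)=3. Closed form: (3+1)·2^4 - 1 = 63.

Answer: 63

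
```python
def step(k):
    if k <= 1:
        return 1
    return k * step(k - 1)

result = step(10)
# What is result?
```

step(10) = 10 * 9 * 8 * 7 * 6 * 5 * 4 * 3 * 2 * 1 = 3628800

Answer: 3628800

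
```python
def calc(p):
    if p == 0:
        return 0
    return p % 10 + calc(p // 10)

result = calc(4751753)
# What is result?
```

Sum of digits of 4751753: 3 + 5 + 7 + 1 + 5 + 7 + 4 = 32

Answer: 32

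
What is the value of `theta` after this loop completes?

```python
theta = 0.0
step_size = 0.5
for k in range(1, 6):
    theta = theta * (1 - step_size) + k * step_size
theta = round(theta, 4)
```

Moving average with lr=0.5
`theta` takes the values: 0.0 → 0.5 → 1.25 → 2.125 → 3.0625 → 4.03125 → 4.0312

Answer: 4.0312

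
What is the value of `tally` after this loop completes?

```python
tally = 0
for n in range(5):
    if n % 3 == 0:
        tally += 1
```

Count numbers divisible by 3 in range(5)
`tally` takes the values: 0 → 1 → 2

Answer: 2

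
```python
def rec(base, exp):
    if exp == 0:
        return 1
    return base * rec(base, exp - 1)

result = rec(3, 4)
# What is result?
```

rec(3, 4) = 3 * 3 * 3 * 3 = 81

Answer: 81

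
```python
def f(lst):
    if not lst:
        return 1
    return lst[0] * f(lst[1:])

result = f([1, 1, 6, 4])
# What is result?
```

Product over [1, 1, 6, 4] = 1 * 1 * 6 * 4 = 24

Answer: 24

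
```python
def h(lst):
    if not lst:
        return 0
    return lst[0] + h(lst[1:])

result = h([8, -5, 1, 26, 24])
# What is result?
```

8 + (-5) + 1 + 26 + 24 + 0 = 54

Answer: 54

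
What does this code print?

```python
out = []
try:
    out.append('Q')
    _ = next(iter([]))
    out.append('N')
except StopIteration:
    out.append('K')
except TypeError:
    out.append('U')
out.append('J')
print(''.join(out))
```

Execution trace: 'Q' (try body) → 'K' (except StopIteration) → 'J' (after the try/except). Output: QKJ

Answer: QKJ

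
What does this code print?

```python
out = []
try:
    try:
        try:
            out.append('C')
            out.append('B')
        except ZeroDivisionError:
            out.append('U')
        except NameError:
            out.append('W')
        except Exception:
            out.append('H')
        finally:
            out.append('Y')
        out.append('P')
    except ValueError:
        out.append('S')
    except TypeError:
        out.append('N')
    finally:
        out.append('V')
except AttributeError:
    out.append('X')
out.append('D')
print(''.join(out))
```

Execution trace: 'C' (inner try body) → 'B' (inner try body, no exception) → 'Y' (inner finally) → 'P' (try body, no exception) → 'V' (finally) → 'D' (after the try/except). Output: CBYPVD

Answer: CBYPVD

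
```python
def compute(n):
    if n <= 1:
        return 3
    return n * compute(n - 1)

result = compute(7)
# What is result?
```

compute(7) = 7 * 6 * 5 * 4 * 3 * 2 * 3 = 15120

Answer: 15120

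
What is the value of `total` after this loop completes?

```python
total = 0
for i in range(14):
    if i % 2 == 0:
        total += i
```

Sum of even numbers 0 to 13
`total` takes the values: 0 → 2 → 6 → 12 → 20 → 30 → 42

Answer: 42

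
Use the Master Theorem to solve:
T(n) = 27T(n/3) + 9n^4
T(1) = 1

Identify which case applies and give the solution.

a=27, b=3, f(n)=9n^4. log_3(27) = 3. Since c=4 > 3 and the regularity condition holds (27(n/3)^4 = (27/3^4)n^4 with 27/3^4 < 1), Case 3 applies: T(n) = Θ(f(n)) = O(n^4).

Answer: O(n^4) - Case 3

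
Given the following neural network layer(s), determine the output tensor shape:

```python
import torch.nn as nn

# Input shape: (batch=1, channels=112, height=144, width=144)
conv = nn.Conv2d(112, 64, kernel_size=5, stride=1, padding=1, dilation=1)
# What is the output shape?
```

Input: (1, 112, 144, 144) -> Output: (1, 64, 142, 142)

Answer: (1, 64, 142, 142)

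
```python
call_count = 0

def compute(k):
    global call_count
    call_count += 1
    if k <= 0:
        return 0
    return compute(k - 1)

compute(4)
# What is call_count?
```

Linear recursion stepping by 1: 5 calls from k=4 down to ≤0.

Answer: 5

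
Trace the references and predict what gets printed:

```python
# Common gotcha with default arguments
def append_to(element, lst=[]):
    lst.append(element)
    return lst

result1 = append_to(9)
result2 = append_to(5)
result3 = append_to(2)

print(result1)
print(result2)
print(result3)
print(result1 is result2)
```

Key concept: mutable default argument gotcha.
Step by step:
`result1 = append_to(9)` → result1 = [9]
`result2 = append_to(5)` → result1 = [9, 5] (same object as result2); result2 = [9, 5] (same object as result1)
`result3 = append_to(2)` → result1 = [9, 5, 2] (same object as result2, result3); result2 = [9, 5, 2] (same object as result1, result3); result3 = [9, 5, 2] (same object as result1, result2)
`print(result1)` → prints [9, 5, 2]
`print(result2)` → prints [9, 5, 2]
`print(result3)` → prints [9, 5, 2]
`print(result1 is result2)` → prints True

Answer:
[9, 5, 2]
[9, 5, 2]
[9, 5, 2]
True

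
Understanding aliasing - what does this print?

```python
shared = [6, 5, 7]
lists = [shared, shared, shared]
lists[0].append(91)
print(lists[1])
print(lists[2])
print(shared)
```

Key concept: list of same reference.
Step by step:
`shared = [6, 5, 7]` → shared = [6, 5, 7]
`lists = [shared, shared, shared]` → lists = [[6, 5, 7], [6, 5, 7], [6, 5, 7]]
`lists[0].append(91)` → shared = [6, 5, 7, 91]; lists = [[6, 5, 7, 91], [6, 5, 7, 91], [6, 5, 7, 91]]
`print(lists[1])` → prints [6, 5, 7, 91]
`print(lists[2])` → prints [6, 5, 7, 91]
`print(shared)` → prints [6, 5, 7, 91]

Answer:
[6, 5, 7, 91]
[6, 5, 7, 91]
[6, 5, 7, 91]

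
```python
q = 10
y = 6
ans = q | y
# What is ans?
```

Trace:
`q = 10` → q = 10
`y = 6` → y = 6
`ans = q | y` → ans = 14
So ans = 14

Answer: 14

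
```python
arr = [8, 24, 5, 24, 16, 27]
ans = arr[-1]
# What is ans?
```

Trace:
`arr = [8, 24, 5, 24, 16, 27]` → arr = [8, 24, 5, 24, 16, 27]
`ans = arr[-1]` → ans = 27
So ans = 27

Answer: 27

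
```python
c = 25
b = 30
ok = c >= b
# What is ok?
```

Trace:
`c = 25` → c = 25
`b = 30` → b = 30
`ok = c >= b` → ok = False
So ok = False

Answer: False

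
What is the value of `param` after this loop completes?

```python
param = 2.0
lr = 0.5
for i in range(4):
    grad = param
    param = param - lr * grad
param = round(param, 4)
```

Gradient descent: w = 2.0 * (1 - 0.5)^4
`param` takes the values: 2.0 → 1.0 → 0.5 → 0.25 → 0.125

Answer: 0.125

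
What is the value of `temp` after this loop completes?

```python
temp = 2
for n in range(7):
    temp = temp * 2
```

Multiply by 2, 7 times: 2 * 2^7 = 256
`temp` takes the values: 2 → 4 → 8 → 16 → 32 → 64 → 128 → 256

Answer: 256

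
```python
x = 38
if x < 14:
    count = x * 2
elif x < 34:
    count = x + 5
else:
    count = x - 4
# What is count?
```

Trace:
`x = 38` → x = 38
`if x < 14: ...` → x < 14 is False, x < 34 is False, take else branch → count = 34
So count = 34

Answer: 34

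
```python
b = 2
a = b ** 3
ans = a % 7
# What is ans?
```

Trace:
`b = 2` → b = 2
`a = b ** 3` → a = 8
`ans = a % 7` → ans = 1
So ans = 1

Answer: 1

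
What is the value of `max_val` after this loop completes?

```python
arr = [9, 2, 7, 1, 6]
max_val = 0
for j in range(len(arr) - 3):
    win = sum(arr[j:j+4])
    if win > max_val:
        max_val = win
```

Max sum of 4-element window in [9, 2, 7, 1, 6]
`max_val` takes the values: 0 → 19

Answer: 19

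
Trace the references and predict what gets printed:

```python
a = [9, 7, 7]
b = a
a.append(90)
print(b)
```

Key concept: basic list aliasing.
Step by step:
`a = [9, 7, 7]` → a = [9, 7, 7]
`b = a` → b = [9, 7, 7] (same object as a)
`a.append(90)` → a = [9, 7, 7, 90] (same object as b); b = [9, 7, 7, 90] (same object as a)
`print(b)` → prints [9, 7, 7, 90]

Answer: [9, 7, 7, 90]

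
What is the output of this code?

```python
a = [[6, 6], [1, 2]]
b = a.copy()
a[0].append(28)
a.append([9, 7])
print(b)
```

Key concept: shallow copy with nested lists.
Step by step:
`a = [[6, 6], [1, 2]]` → a = [[6, 6], [1, 2]]
`b = a.copy()` → b = [[6, 6], [1, 2]]
`a[0].append(28)` → a = [[6, 6, 28], [1, 2]]; b = [[6, 6, 28], [1, 2]]
`a.append([9, 7])` → a = [[6, 6, 28], [1, 2], [9, 7]]
`print(b)` → prints [[6, 6, 28], [1, 2]]

Answer: [[6, 6, 28], [1, 2]]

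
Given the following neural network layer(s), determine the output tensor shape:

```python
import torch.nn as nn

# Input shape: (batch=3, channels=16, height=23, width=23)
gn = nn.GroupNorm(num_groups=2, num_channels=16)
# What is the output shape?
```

Input: (3, 16, 23, 23) -> Output: (3, 16, 23, 23)

Answer: (3, 16, 23, 23)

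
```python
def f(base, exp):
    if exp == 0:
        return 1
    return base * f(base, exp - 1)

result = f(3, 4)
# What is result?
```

f(3, 4) = 3 * 3 * 3 * 3 = 81

Answer: 81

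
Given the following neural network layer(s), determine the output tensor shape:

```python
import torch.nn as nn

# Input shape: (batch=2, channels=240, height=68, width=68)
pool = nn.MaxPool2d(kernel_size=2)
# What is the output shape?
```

Input: (2, 240, 68, 68) -> Output: (2, 240, 34, 34)

Answer: (2, 240, 34, 34)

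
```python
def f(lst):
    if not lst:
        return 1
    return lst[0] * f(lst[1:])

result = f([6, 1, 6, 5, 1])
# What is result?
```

Product over [6, 1, 6, 5, 1] = 6 * 1 * 6 * 5 * 1 = 180

Answer: 180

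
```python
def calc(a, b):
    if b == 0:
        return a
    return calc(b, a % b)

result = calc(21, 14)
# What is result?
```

calc(21, 14) -> calc(14, 7) -> calc(7, 0) -> 7

Answer: 7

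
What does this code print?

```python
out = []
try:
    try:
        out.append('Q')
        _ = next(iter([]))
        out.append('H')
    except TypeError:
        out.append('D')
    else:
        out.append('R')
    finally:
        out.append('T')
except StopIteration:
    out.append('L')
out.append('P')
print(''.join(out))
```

Execution trace: 'Q' (try body) → 'T' (finally) → 'L' (outer except StopIteration) → 'P' (after the try/except). Output: QTLP

Answer: QTLP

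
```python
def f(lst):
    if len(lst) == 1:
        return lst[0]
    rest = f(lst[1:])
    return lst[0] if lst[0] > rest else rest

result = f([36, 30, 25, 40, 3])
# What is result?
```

Recursive max over [36, 30, 25, 40, 3] = 40

Answer: 40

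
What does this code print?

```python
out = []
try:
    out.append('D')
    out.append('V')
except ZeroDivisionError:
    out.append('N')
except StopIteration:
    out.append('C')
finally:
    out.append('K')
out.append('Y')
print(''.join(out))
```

Execution trace: 'D' (try body) → 'V' (try body, no exception) → 'K' (finally) → 'Y' (after the try/except). Output: DVKY

Answer: DVKY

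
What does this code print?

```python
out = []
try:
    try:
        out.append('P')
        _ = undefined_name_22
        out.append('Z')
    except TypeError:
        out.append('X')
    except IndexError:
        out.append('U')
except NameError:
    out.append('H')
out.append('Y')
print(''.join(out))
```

Execution trace: 'P' (try body) → 'H' (outer except NameError) → 'Y' (after the try/except). Output: PHY

Answer: PHY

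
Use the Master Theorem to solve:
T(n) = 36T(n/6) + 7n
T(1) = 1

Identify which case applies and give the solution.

a=36, b=6, f(n)=7n. log_6(36) = 2. Since c=1 < 2, Case 1 applies: T(n) = Θ(n^log_b(a)) = O(n^2).

Answer: O(n^2) - Case 1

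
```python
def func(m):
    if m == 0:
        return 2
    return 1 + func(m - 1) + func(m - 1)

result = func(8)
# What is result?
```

func(m) = 1 + 2·func(m-1), func(0)=2. Closed form: (2+1)·2^8 - 1 = 767.

Answer: 767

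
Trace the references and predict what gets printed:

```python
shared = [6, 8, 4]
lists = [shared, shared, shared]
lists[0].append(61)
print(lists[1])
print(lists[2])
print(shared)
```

Key concept: list of same reference.
Step by step:
`shared = [6, 8, 4]` → shared = [6, 8, 4]
`lists = [shared, shared, shared]` → lists = [[6, 8, 4], [6, 8, 4], [6, 8, 4]]
`lists[0].append(61)` → shared = [6, 8, 4, 61]; lists = [[6, 8, 4, 61], [6, 8, 4, 61], [6, 8, 4, 61]]
`print(lists[1])` → prints [6, 8, 4, 61]
`print(lists[2])` → prints [6, 8, 4, 61]
`print(shared)` → prints [6, 8, 4, 61]

Answer:
[6, 8, 4, 61]
[6, 8, 4, 61]
[6, 8, 4, 61]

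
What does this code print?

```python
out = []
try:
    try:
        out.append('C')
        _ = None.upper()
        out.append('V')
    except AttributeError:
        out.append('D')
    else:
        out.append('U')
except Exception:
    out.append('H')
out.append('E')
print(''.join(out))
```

Execution trace: 'C' (inner try body) → 'D' (inner except AttributeError) → 'E' (after the try/except). Output: CDE

Answer: CDE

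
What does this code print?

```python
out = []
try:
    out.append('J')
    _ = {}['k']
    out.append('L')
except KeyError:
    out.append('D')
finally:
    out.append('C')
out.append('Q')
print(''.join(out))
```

Execution trace: 'J' (try body) → 'D' (except KeyError) → 'C' (finally) → 'Q' (after the try/except). Output: JDCQ

Answer: JDCQ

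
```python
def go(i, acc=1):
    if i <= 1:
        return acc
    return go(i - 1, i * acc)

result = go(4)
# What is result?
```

Accumulator trace (n, acc): (4, 1) -> (3, 4) -> (2, 12) -> (1, 24) -> return 24

Answer: 24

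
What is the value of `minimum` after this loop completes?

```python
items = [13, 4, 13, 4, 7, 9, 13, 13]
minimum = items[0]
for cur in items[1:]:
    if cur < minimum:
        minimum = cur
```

Minimum of [13, 4, 13, 4, 7, 9, 13, 13]
`minimum` takes the values: 13 → 4

Answer: 4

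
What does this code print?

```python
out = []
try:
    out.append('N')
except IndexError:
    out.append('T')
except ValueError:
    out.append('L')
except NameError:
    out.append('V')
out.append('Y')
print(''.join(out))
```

Execution trace: 'N' (try body, no exception) → 'Y' (after the try/except). Output: NY

Answer: NY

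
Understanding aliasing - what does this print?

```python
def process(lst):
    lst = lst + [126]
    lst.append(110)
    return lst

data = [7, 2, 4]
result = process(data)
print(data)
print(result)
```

Key concept: rebinding parameter vs mutation.
Step by step:
`data = [7, 2, 4]` → data = [7, 2, 4]
`result = process(data)` → result = [7, 2, 4, 126, 110]
`print(data)` → prints [7, 2, 4]
`print(result)` → prints [7, 2, 4, 126, 110]

Answer:
[7, 2, 4]
[7, 2, 4, 126, 110]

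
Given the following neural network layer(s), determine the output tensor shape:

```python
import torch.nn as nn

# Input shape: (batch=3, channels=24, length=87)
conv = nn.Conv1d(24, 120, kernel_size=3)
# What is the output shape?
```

Input: (3, 24, 87) -> Output: (3, 120, 85)

Answer: (3, 120, 85)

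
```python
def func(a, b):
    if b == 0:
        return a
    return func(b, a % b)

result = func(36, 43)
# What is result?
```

func(36, 43) -> func(43, 36) -> func(36, 7) -> func(7, 1) -> func(1, 0) -> 1

Answer: 1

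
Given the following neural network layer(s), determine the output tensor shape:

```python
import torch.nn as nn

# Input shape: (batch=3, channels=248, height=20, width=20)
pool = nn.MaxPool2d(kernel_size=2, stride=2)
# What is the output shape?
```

Input: (3, 248, 20, 20) -> Output: (3, 248, 10, 10)

Answer: (3, 248, 10, 10)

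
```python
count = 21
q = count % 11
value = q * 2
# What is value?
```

Trace:
`count = 21` → count = 21
`q = count % 11` → q = 10
`value = q * 2` → value = 20
So value = 20

Answer: 20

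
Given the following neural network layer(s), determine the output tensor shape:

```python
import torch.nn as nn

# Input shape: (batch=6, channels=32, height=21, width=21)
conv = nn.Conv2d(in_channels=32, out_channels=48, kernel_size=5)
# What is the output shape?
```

Input: (6, 32, 21, 21) -> Output: (6, 48, 17, 17)

Answer: (6, 48, 17, 17)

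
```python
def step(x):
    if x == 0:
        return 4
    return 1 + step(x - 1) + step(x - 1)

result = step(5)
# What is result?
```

step(x) = 1 + 2·step(x-1), step(0)=4. Closed form: (4+1)·2^5 - 1 = 159.

Answer: 159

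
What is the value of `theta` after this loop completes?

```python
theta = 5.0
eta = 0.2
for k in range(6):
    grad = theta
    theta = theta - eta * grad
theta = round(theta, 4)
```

Gradient descent: w = 5.0 * (1 - 0.2)^6
`theta` takes the values: 5.0 → 4.0 → 3.2 → 2.56 → 2.048 → 1.6384 → 1.31072 → 1.3107

Answer: 1.3107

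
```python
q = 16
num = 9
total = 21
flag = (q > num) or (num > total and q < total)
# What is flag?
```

Trace:
`q = 16` → q = 16
`num = 9` → num = 9
`total = 21` → total = 21
`flag = (q > num) or (num > total and q < total)` → flag = True
So flag = True

Answer: True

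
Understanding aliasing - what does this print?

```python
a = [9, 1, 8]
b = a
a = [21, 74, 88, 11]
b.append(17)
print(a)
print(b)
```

Key concept: rebinding vs mutation: a is rebound to a new list, b still points at the original.
Step by step:
`a = [9, 1, 8]` → a = [9, 1, 8]
`b = a` → b = [9, 1, 8] (same object as a)
`a = [21, 74, 88, 11]` → a = [21, 74, 88, 11]
`b.append(17)` → b = [9, 1, 8, 17]
`print(a)` → prints [21, 74, 88, 11]
`print(b)` → prints [9, 1, 8, 17]

Answer:
[21, 74, 88, 11]
[9, 1, 8, 17]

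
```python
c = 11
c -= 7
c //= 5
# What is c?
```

Trace:
`c = 11` → c = 11
`c -= 7` → c = 4
`c //= 5` → c = 0
So c = 0

Answer: 0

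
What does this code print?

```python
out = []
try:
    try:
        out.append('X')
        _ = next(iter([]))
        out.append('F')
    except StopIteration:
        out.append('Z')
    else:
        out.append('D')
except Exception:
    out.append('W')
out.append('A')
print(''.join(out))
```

Execution trace: 'X' (inner try body) → 'Z' (inner except StopIteration) → 'A' (after the try/except). Output: XZA

Answer: XZA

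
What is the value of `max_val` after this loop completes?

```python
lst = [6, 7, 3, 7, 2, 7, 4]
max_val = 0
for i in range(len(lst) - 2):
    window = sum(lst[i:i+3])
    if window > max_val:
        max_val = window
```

Max sum of 3-element window in [6, 7, 3, 7, 2, 7, 4]
`max_val` takes the values: 0 → 16 → 17

Answer: 17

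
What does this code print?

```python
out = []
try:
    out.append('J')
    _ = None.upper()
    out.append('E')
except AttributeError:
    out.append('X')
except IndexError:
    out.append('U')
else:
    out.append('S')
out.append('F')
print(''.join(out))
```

Execution trace: 'J' (try body) → 'X' (except AttributeError) → 'F' (after the try/except). Output: JXF

Answer: JXF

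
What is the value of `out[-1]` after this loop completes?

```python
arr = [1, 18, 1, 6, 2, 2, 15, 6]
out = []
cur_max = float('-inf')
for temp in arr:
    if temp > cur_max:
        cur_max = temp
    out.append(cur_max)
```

Running max ends at 18
`out` takes the values: [] → [1] → [1, 18] → [1, 18, 18] → [1, 18, 18, 18] → [1, 18, 18, 18, 18] → [1, 18, 18, 18, 18, 18] → [1, 18, 18, 18, 18, 18, 18] → [1, 18, 18, 18, 18, 18, 18, 18]
So `out[-1]` = 18

Answer: 18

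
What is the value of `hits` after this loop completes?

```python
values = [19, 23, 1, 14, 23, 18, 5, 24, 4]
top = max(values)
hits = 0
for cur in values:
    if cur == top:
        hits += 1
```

Count of max value 24 in [19, 23, 1, 14, 23, 18, 5, 24, 4]
`hits` takes the values: 0 → 1

Answer: 1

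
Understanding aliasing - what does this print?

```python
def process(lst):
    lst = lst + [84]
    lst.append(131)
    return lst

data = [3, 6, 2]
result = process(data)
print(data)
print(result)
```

Key concept: rebinding parameter vs mutation.
Step by step:
`data = [3, 6, 2]` → data = [3, 6, 2]
`result = process(data)` → result = [3, 6, 2, 84, 131]
`print(data)` → prints [3, 6, 2]
`print(result)` → prints [3, 6, 2, 84, 131]

Answer:
[3, 6, 2]
[3, 6, 2, 84, 131]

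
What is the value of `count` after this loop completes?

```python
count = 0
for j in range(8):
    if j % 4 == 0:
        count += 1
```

Count numbers divisible by 4 in range(8)
`count` takes the values: 0 → 1 → 2

Answer: 2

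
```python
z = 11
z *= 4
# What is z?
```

Trace:
`z = 11` → z = 11
`z *= 4` → z = 44
So z = 44

Answer: 44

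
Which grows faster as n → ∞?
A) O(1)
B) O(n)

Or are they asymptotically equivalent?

O(1) vs O(n): Higher order terms dominate.

Answer: B) O(n) grows faster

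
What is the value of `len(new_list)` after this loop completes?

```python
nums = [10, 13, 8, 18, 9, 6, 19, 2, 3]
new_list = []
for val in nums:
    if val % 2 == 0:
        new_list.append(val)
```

Count even numbers in [10, 13, 8, 18, 9, 6, 19, 2, 3]
`new_list` takes the values: [] → [10] → [10, 8] → [10, 8, 18] → [10, 8, 18, 6] → [10, 8, 18, 6, 2]
So `len(new_list)` = 5

Answer: 5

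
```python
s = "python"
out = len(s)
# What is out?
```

Trace:
`s = "python"` → s = 'python'
`out = len(s)` → out = 6
So out = 6

Answer: 6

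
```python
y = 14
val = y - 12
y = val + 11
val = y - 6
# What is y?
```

Trace:
`y = 14` → y = 14
`val = y - 12` → val = 2
`y = val + 11` → y = 13
`val = y - 6` → val = 7
So y = 13

Answer: 13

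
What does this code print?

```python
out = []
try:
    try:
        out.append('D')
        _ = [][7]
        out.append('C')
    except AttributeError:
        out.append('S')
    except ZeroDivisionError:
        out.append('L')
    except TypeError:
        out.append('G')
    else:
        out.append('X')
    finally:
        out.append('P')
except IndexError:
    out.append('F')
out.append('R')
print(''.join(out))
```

Execution trace: 'D' (try body) → 'P' (finally) → 'F' (outer except IndexError) → 'R' (after the try/except). Output: DPFR

Answer: DPFR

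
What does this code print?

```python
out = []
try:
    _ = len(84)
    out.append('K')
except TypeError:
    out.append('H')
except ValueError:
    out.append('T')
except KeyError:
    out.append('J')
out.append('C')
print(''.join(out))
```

Execution trace: 'H' (except TypeError) → 'C' (after the try/except). Output: HC

Answer: HC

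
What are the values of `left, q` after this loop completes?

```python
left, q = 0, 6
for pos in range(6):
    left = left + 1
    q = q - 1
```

left goes 0→6, q goes 6→0
`left, q` takes the values: (0, 6) → (1, 6) → (1, 5) → (2, 5) → (2, 4) → (3, 4) → (3, 3) → (4, 3) → (4, 2) → (5, 2) → (5, 1) → (6, 1) → (6, 0)

Answer: 6, 0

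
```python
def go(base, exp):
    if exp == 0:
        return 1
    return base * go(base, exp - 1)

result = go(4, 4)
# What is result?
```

go(4, 4) = 4 * 4 * 4 * 4 = 256

Answer: 256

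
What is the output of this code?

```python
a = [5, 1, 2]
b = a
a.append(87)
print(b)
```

Key concept: basic list aliasing.
Step by step:
`a = [5, 1, 2]` → a = [5, 1, 2]
`b = a` → b = [5, 1, 2] (same object as a)
`a.append(87)` → a = [5, 1, 2, 87] (same object as b); b = [5, 1, 2, 87] (same object as a)
`print(b)` → prints [5, 1, 2, 87]

Answer: [5, 1, 2, 87]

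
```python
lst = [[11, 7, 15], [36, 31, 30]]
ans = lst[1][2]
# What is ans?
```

Trace:
`lst = [[11, 7, 15], [36, 31, 30]]` → lst = [[11, 7, 15], [36, 31, 30]]
`ans = lst[1][2]` → ans = 30
So ans = 30

Answer: 30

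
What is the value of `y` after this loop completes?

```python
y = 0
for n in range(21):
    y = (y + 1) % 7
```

Increment mod 7, 21 times = 0
`y` takes the values: 0 → 1 → 2 → 3 → 4 → 5 → 6 → 0 → 1 → 2 → 3 → 4 → 5 → 6 → 0 → 1 → 2 → 3 → 4 → 5 → 6 → 0

Answer: 0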